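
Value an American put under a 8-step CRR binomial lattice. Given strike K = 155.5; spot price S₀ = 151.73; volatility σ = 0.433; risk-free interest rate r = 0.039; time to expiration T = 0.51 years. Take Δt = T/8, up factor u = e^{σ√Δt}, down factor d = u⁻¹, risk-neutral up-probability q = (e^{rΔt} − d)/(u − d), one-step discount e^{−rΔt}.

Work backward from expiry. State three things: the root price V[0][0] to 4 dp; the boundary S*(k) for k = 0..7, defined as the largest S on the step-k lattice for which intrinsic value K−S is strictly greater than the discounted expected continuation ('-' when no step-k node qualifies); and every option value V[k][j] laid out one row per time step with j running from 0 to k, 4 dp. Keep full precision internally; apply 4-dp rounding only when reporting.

params: Δt=0.06375 u=1.11553 d=0.89644 q=0.48406 e^(-rΔt)=0.99752
t_8 payoffs: 92.2253 76.7609 57.5170 33.5698 3.7700 0.0000 0.0000 0.0000 0.0000
t_7: node(7,0) S=70.5846 payoff=84.9154 vs cont=84.5292 → 84.9154 [stop]  node(7,1) S=87.8356 payoff=67.6644 vs cont=67.2783 → 67.6644 [stop]  node(7,2) S=109.3027 payoff=46.1973 vs cont=45.8112 → 46.1973 [stop]  node(7,3) S=136.0164 payoff=19.4836 vs cont=19.0975 → 19.4836 [stop]  node(7,4) S=169.2589 payoff=0.0000 vs cont=1.9403 → 1.9403 [wait]  node(7,5) S=210.6260 payoff=0.0000 vs cont=0.0000 → 0.0000 [wait]  node(7,6) S=262.1032 payoff=0.0000 vs cont=0.0000 → 0.0000 [wait]  node(7,7) S=326.1615 payoff=0.0000 vs cont=0.0000 → 0.0000 [wait]  ⇒ S*(7)=136.0164
t_6: node(6,0) S=78.7391 payoff=76.7609 vs cont=76.3748 → 76.7609 [stop]  node(6,1) S=97.9830 payoff=57.5170 vs cont=57.1309 → 57.5170 [stop]  node(6,2) S=121.9302 payoff=33.5698 vs cont=33.1837 → 33.5698 [stop]  node(6,3) S=151.7300 payoff=3.7700 vs cont=10.9643 → 10.9643 [wait]  node(6,4) S=188.8130 payoff=0.0000 vs cont=0.9986 → 0.9986 [wait]  node(6,5) S=234.9590 payoff=0.0000 vs cont=0.0000 → 0.0000 [wait]  node(6,6) S=292.3833 payoff=0.0000 vs cont=0.0000 → 0.0000 [wait]  ⇒ S*(6)=121.9302
t_5: node(5,0) S=87.8356 payoff=67.6644 vs cont=67.2783 → 67.6644 [stop]  node(5,1) S=109.3027 payoff=46.1973 vs cont=45.8112 → 46.1973 [stop]  node(5,2) S=136.0164 payoff=19.4836 vs cont=22.5713 → 22.5713 [wait]  node(5,3) S=169.2589 payoff=0.0000 vs cont=6.1251 → 6.1251 [wait]  node(5,4) S=210.6260 payoff=0.0000 vs cont=0.5139 → 0.5139 [wait]  node(5,5) S=262.1032 payoff=0.0000 vs cont=0.0000 → 0.0000 [wait]  ⇒ S*(5)=109.3027
t_4: node(4,0) S=97.9830 payoff=57.5170 vs cont=57.1309 → 57.5170 [stop]  node(4,1) S=121.9302 payoff=33.5698 vs cont=34.6746 → 34.6746 [wait]  node(4,2) S=151.7300 payoff=3.7700 vs cont=14.5741 → 14.5741 [wait]  node(4,3) S=188.8130 payoff=0.0000 vs cont=3.4005 → 3.4005 [wait]  node(4,4) S=234.9590 payoff=0.0000 vs cont=0.2645 → 0.2645 [wait]  ⇒ S*(4)=97.9830
t_3: node(3,0) S=109.3027 payoff=46.1973 vs cont=46.3446 → 46.3446 [wait]  node(3,1) S=136.0164 payoff=19.4836 vs cont=24.8829 → 24.8829 [wait]  node(3,2) S=169.2589 payoff=0.0000 vs cont=9.1427 → 9.1427 [wait]  node(3,3) S=210.6260 payoff=0.0000 vs cont=1.8778 → 1.8778 [wait]  ⇒ S*(3)=-
t_2: node(2,0) S=121.9302 payoff=33.5698 vs cont=35.8666 → 35.8666 [wait]  node(2,1) S=151.7300 payoff=3.7700 vs cont=17.2208 → 17.2208 [wait]  node(2,2) S=188.8130 payoff=0.0000 vs cont=5.6121 → 5.6121 [wait]  ⇒ S*(2)=-
t_1: node(1,0) S=136.0164 payoff=19.4836 vs cont=26.7743 → 26.7743 [wait]  node(1,1) S=169.2589 payoff=0.0000 vs cont=11.5727 → 11.5727 [wait]  ⇒ S*(1)=-
t_0: node(0,0) S=151.7300 payoff=3.7700 vs cont=19.3677 → 19.3677 [wait]  ⇒ S*(0)=-

price = 19.3677
boundary = - - - - 97.9830 109.3027 121.9302 136.0164
tree:
19.3677
26.7743 11.5727
35.8666 17.2208 5.6121
46.3446 24.8829 9.1427 1.8778
57.5170 34.6746 14.5741 3.4005 0.2645
67.6644 46.1973 22.5713 6.1251 0.5139 0.0000
76.7609 57.5170 33.5698 10.9643 0.9986 0.0000 0.0000
84.9154 67.6644 46.1973 19.4836 1.9403 0.0000 0.0000 0.0000
92.2253 76.7609 57.5170 33.5698 3.7700 0.0000 0.0000 0.0000 0.0000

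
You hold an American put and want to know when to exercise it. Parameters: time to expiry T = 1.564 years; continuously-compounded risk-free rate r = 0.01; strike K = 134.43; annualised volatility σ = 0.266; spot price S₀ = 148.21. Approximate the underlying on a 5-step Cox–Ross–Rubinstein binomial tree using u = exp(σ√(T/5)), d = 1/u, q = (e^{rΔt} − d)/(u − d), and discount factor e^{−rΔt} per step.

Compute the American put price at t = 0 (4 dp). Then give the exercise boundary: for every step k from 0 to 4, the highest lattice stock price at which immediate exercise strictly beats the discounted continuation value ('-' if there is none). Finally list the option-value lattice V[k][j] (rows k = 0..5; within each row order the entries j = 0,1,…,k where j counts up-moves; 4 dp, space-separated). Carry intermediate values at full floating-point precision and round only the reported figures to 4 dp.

params: Δt=0.31280 u=1.16041 d=0.86177 q=0.47337 e^(-rΔt)=0.99688
t_5 payoffs: 63.9886 39.5777 6.7075 0.0000 0.0000 0.0000
t_4: node(4,0) S=81.7406 payoff=52.6894 vs cont=52.2696 → 52.6894 [stop]  node(4,1) S=110.0671 payoff=24.3629 vs cont=23.9430 → 24.3629 [stop]  node(4,2) S=148.2100 payoff=0.0000 vs cont=3.5213 → 3.5213 [wait]  node(4,3) S=199.5710 payoff=0.0000 vs cont=0.0000 → 0.0000 [wait]  node(4,4) S=268.7307 payoff=0.0000 vs cont=0.0000 → 0.0000 [wait]  ⇒ S*(4)=110.0671
t_3: node(3,0) S=94.8523 payoff=39.5777 vs cont=39.1579 → 39.5777 [stop]  node(3,1) S=127.7225 payoff=6.7075 vs cont=14.4519 → 14.4519 [wait]  node(3,2) S=171.9838 payoff=0.0000 vs cont=1.8487 → 1.8487 [wait]  node(3,3) S=231.5833 payoff=0.0000 vs cont=0.0000 → 0.0000 [wait]  ⇒ S*(3)=94.8523
t_2: node(2,0) S=110.0671 payoff=24.3629 vs cont=27.5976 → 27.5976 [wait]  node(2,1) S=148.2100 payoff=0.0000 vs cont=8.4595 → 8.4595 [wait]  node(2,2) S=199.5710 payoff=0.0000 vs cont=0.9705 → 0.9705 [wait]  ⇒ S*(2)=-
t_1: node(1,0) S=127.7225 payoff=6.7075 vs cont=18.4803 → 18.4803 [wait]  node(1,1) S=171.9838 payoff=0.0000 vs cont=4.8991 → 4.8991 [wait]  ⇒ S*(1)=-
t_0: node(0,0) S=148.2100 payoff=0.0000 vs cont=12.0138 → 12.0138 [wait]  ⇒ S*(0)=-

price = 12.0138
boundary = - - - 94.8523 110.0671
tree:
12.0138
18.4803 4.8991
27.5976 8.4595 0.9705
39.5777 14.4519 1.8487 0.0000
52.6894 24.3629 3.5213 0.0000 0.0000
63.9886 39.5777 6.7075 0.0000 0.0000 0.0000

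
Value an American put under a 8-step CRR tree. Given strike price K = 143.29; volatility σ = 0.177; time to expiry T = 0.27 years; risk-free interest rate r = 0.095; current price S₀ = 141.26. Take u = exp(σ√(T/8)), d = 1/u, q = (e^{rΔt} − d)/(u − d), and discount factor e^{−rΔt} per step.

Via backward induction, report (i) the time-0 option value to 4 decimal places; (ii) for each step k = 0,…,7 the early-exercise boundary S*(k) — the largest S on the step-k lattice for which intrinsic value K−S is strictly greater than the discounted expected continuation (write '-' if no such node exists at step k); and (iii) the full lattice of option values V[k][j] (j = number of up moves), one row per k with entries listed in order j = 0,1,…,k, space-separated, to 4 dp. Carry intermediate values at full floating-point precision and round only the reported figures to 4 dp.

Δt=0.03375  u=1.03305  d=0.96801  q=0.54124  discount=0.99680
step 8 (expiry): payoffs max(K−S,0) = 34.3860 27.0682 19.2587 10.9243 2.0300 0.0000 0.0000 0.0000 0.0000
step 7: (k=7,j=0): S=112.5034, (K−S)⁺=30.7866, hold=30.3279 ⇒ V=30.7866 exercise | (k=7,j=1): S=120.0631, (K−S)⁺=23.2269, hold=22.7682 ⇒ V=23.2269 exercise | (k=7,j=2): S=128.1308, (K−S)⁺=15.1592, hold=14.7006 ⇒ V=15.1592 exercise | (k=7,j=3): S=136.7405, (K−S)⁺=6.5495, hold=6.0908 ⇒ V=6.5495 exercise | (k=7,j=4): S=145.9288, (K−S)⁺=0.0000, hold=0.9283 ⇒ V=0.9283 continue | (k=7,j=5): S=155.7346, (K−S)⁺=0.0000, hold=0.0000 ⇒ V=0.0000 continue | (k=7,j=6): S=166.1992, (K−S)⁺=0.0000, hold=0.0000 ⇒ V=0.0000 continue | (k=7,j=7): S=177.3670, (K−S)⁺=0.0000, hold=0.0000 ⇒ V=0.0000 continue  boundary S*=136.7405
step 6: (k=6,j=0): S=116.2218, (K−S)⁺=27.0682, hold=26.6095 ⇒ V=27.0682 exercise | (k=6,j=1): S=124.0313, (K−S)⁺=19.2587, hold=18.8000 ⇒ V=19.2587 exercise | (k=6,j=2): S=132.3657, (K−S)⁺=10.9243, hold=10.4657 ⇒ V=10.9243 exercise | (k=6,j=3): S=141.2600, (K−S)⁺=2.0300, hold=3.4958 ⇒ V=3.4958 continue | (k=6,j=4): S=150.7520, (K−S)⁺=0.0000, hold=0.4245 ⇒ V=0.4245 continue | (k=6,j=5): S=160.8818, (K−S)⁺=0.0000, hold=0.0000 ⇒ V=0.0000 continue | (k=6,j=6): S=171.6923, (K−S)⁺=0.0000, hold=0.0000 ⇒ V=0.0000 continue  boundary S*=132.3657
step 5: (k=5,j=0): S=120.0631, (K−S)⁺=23.2269, hold=22.7682 ⇒ V=23.2269 exercise | (k=5,j=1): S=128.1308, (K−S)⁺=15.1592, hold=14.7006 ⇒ V=15.1592 exercise | (k=5,j=2): S=136.7405, (K−S)⁺=6.5495, hold=6.8816 ⇒ V=6.8816 continue | (k=5,j=3): S=145.9288, (K−S)⁺=0.0000, hold=1.8276 ⇒ V=1.8276 continue | (k=5,j=4): S=155.7346, (K−S)⁺=0.0000, hold=0.1941 ⇒ V=0.1941 continue | (k=5,j=5): S=166.1992, (K−S)⁺=0.0000, hold=0.0000 ⇒ V=0.0000 continue  boundary S*=128.1308
step 4: (k=4,j=0): S=124.0313, (K−S)⁺=19.2587, hold=18.8000 ⇒ V=19.2587 exercise | (k=4,j=1): S=132.3657, (K−S)⁺=10.9243, hold=10.6448 ⇒ V=10.9243 exercise | (k=4,j=2): S=141.2600, (K−S)⁺=2.0300, hold=4.1329 ⇒ V=4.1329 continue | (k=4,j=3): S=150.7520, (K−S)⁺=0.0000, hold=0.9405 ⇒ V=0.9405 continue | (k=4,j=4): S=160.8818, (K−S)⁺=0.0000, hold=0.0888 ⇒ V=0.0888 continue  boundary S*=132.3657
step 3: (k=3,j=0): S=128.1308, (K−S)⁺=15.1592, hold=14.7006 ⇒ V=15.1592 exercise | (k=3,j=1): S=136.7405, (K−S)⁺=6.5495, hold=7.2253 ⇒ V=7.2253 continue | (k=3,j=2): S=145.9288, (K−S)⁺=0.0000, hold=2.3973 ⇒ V=2.3973 continue | (k=3,j=3): S=155.7346, (K−S)⁺=0.0000, hold=0.4780 ⇒ V=0.4780 continue  boundary S*=128.1308
step 2: (k=2,j=0): S=132.3657, (K−S)⁺=10.9243, hold=10.8303 ⇒ V=10.9243 exercise | (k=2,j=1): S=141.2600, (K−S)⁺=2.0300, hold=4.5974 ⇒ V=4.5974 continue | (k=2,j=2): S=150.7520, (K−S)⁺=0.0000, hold=1.3541 ⇒ V=1.3541 continue  boundary S*=132.3657
step 1: (k=1,j=0): S=136.7405, (K−S)⁺=6.5495, hold=7.4759 ⇒ V=7.4759 continue | (k=1,j=1): S=145.9288, (K−S)⁺=0.0000, hold=2.8329 ⇒ V=2.8329 continue  boundary S*=-
step 0: (k=0,j=0): S=141.2600, (K−S)⁺=2.0300, hold=4.9471 ⇒ V=4.9471 continue  boundary S*=-

price = 4.9471
boundary = - - 132.3657 128.1308 132.3657 128.1308 132.3657 136.7405
tree:
4.9471
7.4759 2.8329
10.9243 4.5974 1.3541
15.1592 7.2253 2.3973 0.4780
19.2587 10.9243 4.1329 0.9405 0.0888
23.2269 15.1592 6.8816 1.8276 0.1941 0.0000
27.0682 19.2587 10.9243 3.4958 0.4245 0.0000 0.0000
30.7866 23.2269 15.1592 6.5495 0.9283 0.0000 0.0000 0.0000
34.3860 27.0682 19.2587 10.9243 2.0300 0.0000 0.0000 0.0000 0.0000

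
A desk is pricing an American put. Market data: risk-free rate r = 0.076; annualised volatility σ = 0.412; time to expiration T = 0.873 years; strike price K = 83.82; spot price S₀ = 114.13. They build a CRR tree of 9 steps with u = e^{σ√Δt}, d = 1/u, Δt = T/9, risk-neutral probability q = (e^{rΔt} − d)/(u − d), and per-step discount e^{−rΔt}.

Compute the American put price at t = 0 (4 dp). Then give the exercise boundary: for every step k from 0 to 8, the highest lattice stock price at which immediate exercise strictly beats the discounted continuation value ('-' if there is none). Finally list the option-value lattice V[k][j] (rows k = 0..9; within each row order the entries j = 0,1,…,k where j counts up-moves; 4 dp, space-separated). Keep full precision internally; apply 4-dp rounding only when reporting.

price = 3.4519
boundary = - - - - - 60.0847 52.8490 60.0847 68.3110
tree:
3.4519
5.3590 1.5710
8.1340 2.6272 0.5243
12.0214 4.3163 0.9550 0.0957
17.2135 6.9398 1.7225 0.1916 0.0000
23.7353 10.8618 3.0693 0.3835 0.0000 0.0000
30.9710 16.4259 5.3860 0.7676 0.0000 0.0000 0.0000
37.3354 23.7353 9.2645 1.5365 0.0000 0.0000 0.0000 0.0000
42.9333 30.9710 15.5090 3.0756 0.0000 0.0000 0.0000 0.0000 0.0000
47.8571 37.3354 23.7353 6.1563 0.0000 0.0000 0.0000 0.0000 0.0000 0.0000

Δt=0.09700, u=1.13691, d=0.87957, q=0.49672, disc=e^(-rΔt)=0.99266
k=9 terminal: V=max(K-S,0) → 47.8571 37.3354 23.7353 6.1563 0.0000 0.0000 0.0000 0.0000 0.0000 0.0000
k=8: j=0 S=40.8867 intr=42.9333 cont=42.3177 V=42.9333[EX]; j=1 S=52.8490 intr=30.9710 cont=30.3554 V=30.9710[EX]; j=2 S=68.3110 intr=15.5090 cont=14.8933 V=15.5090[EX]; j=3 S=88.2969 intr=0.0000 cont=3.0756 V=3.0756[hold]; j=4 S=114.1300 intr=0.0000 cont=0.0000 V=0.0000[hold]; j=5 S=147.5211 intr=0.0000 cont=0.0000 V=0.0000[hold]; j=6 S=190.6816 intr=0.0000 cont=0.0000 V=0.0000[hold]; j=7 S=246.4695 intr=0.0000 cont=0.0000 V=0.0000[hold]; j=8 S=318.5793 intr=0.0000 cont=0.0000 V=0.0000[hold]  S*(8)=68.3110
k=7: j=0 S=46.4846 intr=37.3354 cont=36.7197 V=37.3354[EX]; j=1 S=60.0847 intr=23.7353 cont=23.1197 V=23.7353[EX]; j=2 S=77.6637 intr=6.1563 cont=9.2645 V=9.2645[hold]; j=3 S=100.3859 intr=0.0000 cont=1.5365 V=1.5365[hold]; j=4 S=129.7559 intr=0.0000 cont=0.0000 V=0.0000[hold]; j=5 S=167.7187 intr=0.0000 cont=0.0000 V=0.0000[hold]; j=6 S=216.7883 intr=0.0000 cont=0.0000 V=0.0000[hold]; j=7 S=280.2143 intr=0.0000 cont=0.0000 V=0.0000[hold]  S*(7)=60.0847
k=6: j=0 S=52.8490 intr=30.9710 cont=30.3554 V=30.9710[EX]; j=1 S=68.3110 intr=15.5090 cont=16.4259 V=16.4259[hold]; j=2 S=88.2969 intr=0.0000 cont=5.3860 V=5.3860[hold]; j=3 S=114.1300 intr=0.0000 cont=0.7676 V=0.7676[hold]; j=4 S=147.5211 intr=0.0000 cont=0.0000 V=0.0000[hold]; j=5 S=190.6816 intr=0.0000 cont=0.0000 V=0.0000[hold]; j=6 S=246.4695 intr=0.0000 cont=0.0000 V=0.0000[hold]  S*(6)=52.8490
k=5: j=0 S=60.0847 intr=23.7353 cont=23.5718 V=23.7353[EX]; j=1 S=77.6637 intr=6.1563 cont=10.8618 V=10.8618[hold]; j=2 S=100.3859 intr=0.0000 cont=3.0693 V=3.0693[hold]; j=3 S=129.7559 intr=0.0000 cont=0.3835 V=0.3835[hold]; j=4 S=167.7187 intr=0.0000 cont=0.0000 V=0.0000[hold]; j=5 S=216.7883 intr=0.0000 cont=0.0000 V=0.0000[hold]  S*(5)=60.0847
k=4: j=0 S=68.3110 intr=15.5090 cont=17.2135 V=17.2135[hold]; j=1 S=88.2969 intr=0.0000 cont=6.9398 V=6.9398[hold]; j=2 S=114.1300 intr=0.0000 cont=1.7225 V=1.7225[hold]; j=3 S=147.5211 intr=0.0000 cont=0.1916 V=0.1916[hold]; j=4 S=190.6816 intr=0.0000 cont=0.0000 V=0.0000[hold]  S*(4)=-
k=3: j=0 S=77.6637 intr=6.1563 cont=12.0214 V=12.0214[hold]; j=1 S=100.3859 intr=0.0000 cont=4.3163 V=4.3163[hold]; j=2 S=129.7559 intr=0.0000 cont=0.9550 V=0.9550[hold]; j=3 S=167.7187 intr=0.0000 cont=0.0957 V=0.0957[hold]  S*(3)=-
k=2: j=0 S=88.2969 intr=0.0000 cont=8.1340 V=8.1340[hold]; j=1 S=114.1300 intr=0.0000 cont=2.6272 V=2.6272[hold]; j=2 S=147.5211 intr=0.0000 cont=0.5243 V=0.5243[hold]  S*(2)=-
k=1: j=0 S=100.3859 intr=0.0000 cont=5.3590 V=5.3590[hold]; j=1 S=129.7559 intr=0.0000 cont=1.5710 V=1.5710[hold]  S*(1)=-
k=0: j=0 S=114.1300 intr=0.0000 cont=3.4519 V=3.4519[hold]  S*(0)=-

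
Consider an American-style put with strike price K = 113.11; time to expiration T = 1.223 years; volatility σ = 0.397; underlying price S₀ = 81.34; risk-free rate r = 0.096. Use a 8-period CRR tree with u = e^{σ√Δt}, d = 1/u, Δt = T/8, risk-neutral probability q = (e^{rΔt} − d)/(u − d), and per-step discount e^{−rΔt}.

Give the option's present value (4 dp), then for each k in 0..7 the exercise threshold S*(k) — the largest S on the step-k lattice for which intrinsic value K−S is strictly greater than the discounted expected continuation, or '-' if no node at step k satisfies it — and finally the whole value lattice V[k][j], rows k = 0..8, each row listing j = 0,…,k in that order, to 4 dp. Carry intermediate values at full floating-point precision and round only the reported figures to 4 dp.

price = 32.2566
boundary = - 69.6452 59.6319 69.6452 81.3400 69.6452 81.3400 94.9986
tree:
32.2566
43.4648 22.3695
53.4781 31.7901 13.9212
62.0518 43.4648 21.4388 7.0655
69.3928 53.4781 31.7700 12.0843 2.4237
75.6783 62.0518 43.4648 20.0394 4.7526 0.2450
81.0601 69.3928 53.4781 31.7700 9.2925 0.5061 0.0000
85.6681 75.6783 62.0518 43.4648 18.1114 1.0454 0.0000 0.0000
89.6136 81.0601 69.3928 53.4781 31.7700 2.1593 0.0000 0.0000 0.0000

params: Δt=0.15288 u=1.16792 d=0.85622 q=0.50870 e^(-rΔt)=0.98543
t_8 payoffs: 89.6136 81.0601 69.3928 53.4781 31.7700 2.1593 0.0000 0.0000 0.0000
t_7: node(7,0) S=27.4419 payoff=85.6681 vs cont=84.0202 → 85.6681 [stop]  node(7,1) S=37.4317 payoff=75.6783 vs cont=74.0304 → 75.6783 [stop]  node(7,2) S=51.0582 payoff=62.0518 vs cont=60.4039 → 62.0518 [stop]  node(7,3) S=69.6452 payoff=43.4648 vs cont=41.8169 → 43.4648 [stop]  node(7,4) S=94.9986 payoff=18.1114 vs cont=16.4635 → 18.1114 [stop]  node(7,5) S=129.5815 payoff=0.0000 vs cont=1.0454 → 1.0454 [wait]  node(7,6) S=176.7538 payoff=0.0000 vs cont=0.0000 → 0.0000 [wait]  node(7,7) S=241.0985 payoff=0.0000 vs cont=0.0000 → 0.0000 [wait]  ⇒ S*(7)=94.9986
t_6: node(6,0) S=32.0499 payoff=81.0601 vs cont=79.4122 → 81.0601 [stop]  node(6,1) S=43.7172 payoff=69.3928 vs cont=67.7449 → 69.3928 [stop]  node(6,2) S=59.6319 payoff=53.4781 vs cont=51.8303 → 53.4781 [stop]  node(6,3) S=81.3400 payoff=31.7700 vs cont=30.1221 → 31.7700 [stop]  node(6,4) S=110.9507 payoff=2.1593 vs cont=9.2925 → 9.2925 [wait]  node(6,5) S=151.3407 payoff=0.0000 vs cont=0.5061 → 0.5061 [wait]  node(6,6) S=206.4342 payoff=0.0000 vs cont=0.0000 → 0.0000 [wait]  ⇒ S*(6)=81.3400
t_5: node(5,0) S=37.4317 payoff=75.6783 vs cont=74.0304 → 75.6783 [stop]  node(5,1) S=51.0582 payoff=62.0518 vs cont=60.4039 → 62.0518 [stop]  node(5,2) S=69.6452 payoff=43.4648 vs cont=41.8169 → 43.4648 [stop]  node(5,3) S=94.9986 payoff=18.1114 vs cont=20.0394 → 20.0394 [wait]  node(5,4) S=129.5815 payoff=0.0000 vs cont=4.7526 → 4.7526 [wait]  node(5,5) S=176.7538 payoff=0.0000 vs cont=0.2450 → 0.2450 [wait]  ⇒ S*(5)=69.6452
t_4: node(4,0) S=43.7172 payoff=69.3928 vs cont=67.7449 → 69.3928 [stop]  node(4,1) S=59.6319 payoff=53.4781 vs cont=51.8303 → 53.4781 [stop]  node(4,2) S=81.3400 payoff=31.7700 vs cont=31.0886 → 31.7700 [stop]  node(4,3) S=110.9507 payoff=2.1593 vs cont=12.0843 → 12.0843 [wait]  node(4,4) S=151.3407 payoff=0.0000 vs cont=2.4237 → 2.4237 [wait]  ⇒ S*(4)=81.3400
t_3: node(3,0) S=51.0582 payoff=62.0518 vs cont=60.4039 → 62.0518 [stop]  node(3,1) S=69.6452 payoff=43.4648 vs cont=41.8169 → 43.4648 [stop]  node(3,2) S=94.9986 payoff=18.1114 vs cont=21.4388 → 21.4388 [wait]  node(3,3) S=129.5815 payoff=0.0000 vs cont=7.0655 → 7.0655 [wait]  ⇒ S*(3)=69.6452
t_2: node(2,0) S=59.6319 payoff=53.4781 vs cont=51.8303 → 53.4781 [stop]  node(2,1) S=81.3400 payoff=31.7700 vs cont=31.7901 → 31.7901 [wait]  node(2,2) S=110.9507 payoff=2.1593 vs cont=13.9212 → 13.9212 [wait]  ⇒ S*(2)=59.6319
t_1: node(1,0) S=69.6452 payoff=43.4648 vs cont=41.8270 → 43.4648 [stop]  node(1,1) S=94.9986 payoff=18.1114 vs cont=22.3695 → 22.3695 [wait]  ⇒ S*(1)=69.6452
t_0: node(0,0) S=81.3400 payoff=31.7700 vs cont=32.2566 → 32.2566 [wait]  ⇒ S*(0)=-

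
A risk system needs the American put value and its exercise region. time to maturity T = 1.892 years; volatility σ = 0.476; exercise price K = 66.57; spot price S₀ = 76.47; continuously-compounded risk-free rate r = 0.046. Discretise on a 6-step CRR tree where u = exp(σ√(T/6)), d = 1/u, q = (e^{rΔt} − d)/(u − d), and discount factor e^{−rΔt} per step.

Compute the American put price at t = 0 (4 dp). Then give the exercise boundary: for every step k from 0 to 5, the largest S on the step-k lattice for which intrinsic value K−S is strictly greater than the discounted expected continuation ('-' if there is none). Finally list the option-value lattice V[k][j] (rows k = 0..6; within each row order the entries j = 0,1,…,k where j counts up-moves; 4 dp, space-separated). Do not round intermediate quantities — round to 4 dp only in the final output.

price = 11.5866
boundary = - - - 34.2954 26.2513 34.2954
tree:
11.5866
16.8959 5.7360
23.8355 9.3043 1.7389
32.2746 14.7080 3.2708 0.0000
40.3187 22.4118 6.1521 0.0000 0.0000
46.4760 32.2746 11.5717 0.0000 0.0000 0.0000
51.1891 40.3187 21.7656 0.0000 0.0000 0.0000 0.0000

Δt=0.31533  u=1.30643  d=0.76545  q=0.46058  discount=0.98560
step 6 (expiry): payoffs max(K−S,0) = 51.1891 40.3187 21.7656 0.0000 0.0000 0.0000 0.0000
step 5: (k=5,j=0): S=20.0940, (K−S)⁺=46.4760, hold=45.5174 ⇒ V=46.4760 exercise | (k=5,j=1): S=34.2954, (K−S)⁺=32.2746, hold=31.3159 ⇒ V=32.2746 exercise | (k=5,j=2): S=58.5337, (K−S)⁺=8.0363, hold=11.5717 ⇒ V=11.5717 continue | (k=5,j=3): S=99.9024, (K−S)⁺=0.0000, hold=0.0000 ⇒ V=0.0000 continue | (k=5,j=4): S=170.5086, (K−S)⁺=0.0000, hold=0.0000 ⇒ V=0.0000 continue | (k=5,j=5): S=291.0156, (K−S)⁺=0.0000, hold=0.0000 ⇒ V=0.0000 continue  boundary S*=34.2954
step 4: (k=4,j=0): S=26.2513, (K−S)⁺=40.3187, hold=39.3600 ⇒ V=40.3187 exercise | (k=4,j=1): S=44.8044, (K−S)⁺=21.7656, hold=22.4118 ⇒ V=22.4118 continue | (k=4,j=2): S=76.4700, (K−S)⁺=0.0000, hold=6.1521 ⇒ V=6.1521 continue | (k=4,j=3): S=130.5152, (K−S)⁺=0.0000, hold=0.0000 ⇒ V=0.0000 continue | (k=4,j=4): S=222.7569, (K−S)⁺=0.0000, hold=0.0000 ⇒ V=0.0000 continue  boundary S*=26.2513
step 3: (k=3,j=0): S=34.2954, (K−S)⁺=32.2746, hold=31.6093 ⇒ V=32.2746 exercise | (k=3,j=1): S=58.5337, (K−S)⁺=8.0363, hold=14.7080 ⇒ V=14.7080 continue | (k=3,j=2): S=99.9024, (K−S)⁺=0.0000, hold=3.2708 ⇒ V=3.2708 continue | (k=3,j=3): S=170.5086, (K−S)⁺=0.0000, hold=0.0000 ⇒ V=0.0000 continue  boundary S*=34.2954
step 2: (k=2,j=0): S=44.8044, (K−S)⁺=21.7656, hold=23.8355 ⇒ V=23.8355 continue | (k=2,j=1): S=76.4700, (K−S)⁺=0.0000, hold=9.3043 ⇒ V=9.3043 continue | (k=2,j=2): S=130.5152, (K−S)⁺=0.0000, hold=1.7389 ⇒ V=1.7389 continue  boundary S*=-
step 1: (k=1,j=0): S=58.5337, (K−S)⁺=8.0363, hold=16.8959 ⇒ V=16.8959 continue | (k=1,j=1): S=99.9024, (K−S)⁺=0.0000, hold=5.7360 ⇒ V=5.7360 continue  boundary S*=-
step 0: (k=0,j=0): S=76.4700, (K−S)⁺=0.0000, hold=11.5866 ⇒ V=11.5866 continue  boundary S*=-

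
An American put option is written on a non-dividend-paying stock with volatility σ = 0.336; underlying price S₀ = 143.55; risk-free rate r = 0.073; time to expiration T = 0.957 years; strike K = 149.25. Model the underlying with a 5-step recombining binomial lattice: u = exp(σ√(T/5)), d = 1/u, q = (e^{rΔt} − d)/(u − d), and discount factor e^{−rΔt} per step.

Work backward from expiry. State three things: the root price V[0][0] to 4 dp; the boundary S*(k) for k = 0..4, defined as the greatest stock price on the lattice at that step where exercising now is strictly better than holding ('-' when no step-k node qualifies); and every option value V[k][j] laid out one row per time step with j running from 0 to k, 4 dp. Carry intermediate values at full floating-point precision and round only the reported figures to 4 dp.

price = 18.2091
boundary = - - 106.9850 92.3597 106.9850
tree:
18.2091
28.3236 9.0317
42.2650 15.7624 2.8395
56.8903 26.5342 5.8885 0.0000
69.5162 42.2650 12.2115 0.0000 0.0000
80.4162 56.8903 25.3239 0.0000 0.0000 0.0000

Δt=0.19140, u=1.15835, d=0.86330, q=0.51100, disc=e^(-rΔt)=0.98612
k=5 terminal: V=max(K-S,0) → 80.4162 56.8903 25.3239 0.0000 0.0000 0.0000
k=4: j=0 S=79.7338 intr=69.5162 cont=67.4454 V=69.5162[EX]; j=1 S=106.9850 intr=42.2650 cont=40.1942 V=42.2650[EX]; j=2 S=143.5500 intr=5.7000 cont=12.2115 V=12.2115[hold]; j=3 S=192.6122 intr=0.0000 cont=0.0000 V=0.0000[hold]; j=4 S=258.4426 intr=0.0000 cont=0.0000 V=0.0000[hold]  S*(4)=106.9850
k=3: j=0 S=92.3597 intr=56.8903 cont=54.8195 V=56.8903[EX]; j=1 S=123.9261 intr=25.3239 cont=26.5342 V=26.5342[hold]; j=2 S=166.2813 intr=0.0000 cont=5.8885 V=5.8885[hold]; j=3 S=223.1125 intr=0.0000 cont=0.0000 V=0.0000[hold]  S*(3)=92.3597
k=2: j=0 S=106.9850 intr=42.2650 cont=40.8041 V=42.2650[EX]; j=1 S=143.5500 intr=5.7000 cont=15.7624 V=15.7624[hold]; j=2 S=192.6122 intr=0.0000 cont=2.8395 V=2.8395[hold]  S*(2)=106.9850
k=1: j=0 S=123.9261 intr=25.3239 cont=28.3236 V=28.3236[hold]; j=1 S=166.2813 intr=0.0000 cont=9.0317 V=9.0317[hold]  S*(1)=-
k=0: j=0 S=143.5500 intr=5.7000 cont=18.2091 V=18.2091[hold]  S*(0)=-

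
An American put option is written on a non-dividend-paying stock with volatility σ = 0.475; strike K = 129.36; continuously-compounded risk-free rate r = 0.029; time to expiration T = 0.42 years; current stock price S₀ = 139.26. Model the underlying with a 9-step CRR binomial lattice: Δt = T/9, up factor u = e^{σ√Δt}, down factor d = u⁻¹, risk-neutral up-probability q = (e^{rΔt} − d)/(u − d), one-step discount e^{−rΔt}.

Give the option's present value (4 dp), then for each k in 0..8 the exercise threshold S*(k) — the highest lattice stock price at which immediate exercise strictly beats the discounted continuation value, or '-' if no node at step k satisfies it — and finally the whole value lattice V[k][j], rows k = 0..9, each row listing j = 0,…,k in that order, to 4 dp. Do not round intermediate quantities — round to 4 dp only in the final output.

price = 11.3657
boundary = - - - - - 83.3696 92.3786 102.3612 113.4224
tree:
11.3657
15.9896 6.4076
21.8992 9.6570 2.9190
29.0827 14.2085 4.7723 0.9271
37.2911 20.3062 7.6678 1.6610 0.1377
45.9904 28.0079 12.0519 2.9582 0.2657 0.0000
54.1208 36.9814 18.4026 5.2321 0.5126 0.0000 0.0000
61.4583 45.9904 26.9988 9.1775 0.9890 0.0000 0.0000 0.0000
68.0803 54.1208 36.9814 15.9376 1.9080 0.0000 0.0000 0.0000 0.0000
74.0564 61.4583 45.9904 26.9988 3.6810 0.0000 0.0000 0.0000 0.0000 0.0000

params: Δt=0.04667 u=1.10806 d=0.90248 q=0.48096 e^(-rΔt)=0.99865
t_9 payoffs: 74.0564 61.4583 45.9904 26.9988 3.6810 0.0000 0.0000 0.0000 0.0000 0.0000
t_8: node(8,0) S=61.2797 payoff=68.0803 vs cont=67.9053 → 68.0803 [stop]  node(8,1) S=75.2392 payoff=54.1208 vs cont=53.9459 → 54.1208 [stop]  node(8,2) S=92.3786 payoff=36.9814 vs cont=36.8064 → 36.9814 [stop]  node(8,3) S=113.4224 payoff=15.9376 vs cont=15.7626 → 15.9376 [stop]  node(8,4) S=139.2600 payoff=0.0000 vs cont=1.9080 → 1.9080 [wait]  node(8,5) S=170.9833 payoff=0.0000 vs cont=0.0000 → 0.0000 [wait]  node(8,6) S=209.9332 payoff=0.0000 vs cont=0.0000 → 0.0000 [wait]  node(8,7) S=257.7559 payoff=0.0000 vs cont=0.0000 → 0.0000 [wait]  node(8,8) S=316.4726 payoff=0.0000 vs cont=0.0000 → 0.0000 [wait]  ⇒ S*(8)=113.4224
t_7: node(7,0) S=67.9017 payoff=61.4583 vs cont=61.2834 → 61.4583 [stop]  node(7,1) S=83.3696 payoff=45.9904 vs cont=45.8154 → 45.9904 [stop]  node(7,2) S=102.3612 payoff=26.9988 vs cont=26.8239 → 26.9988 [stop]  node(7,3) S=125.6790 payoff=3.6810 vs cont=9.1775 → 9.1775 [wait]  node(7,4) S=154.3086 payoff=0.0000 vs cont=0.9890 → 0.9890 [wait]  node(7,5) S=189.4600 payoff=0.0000 vs cont=0.0000 → 0.0000 [wait]  node(7,6) S=232.6189 payoff=0.0000 vs cont=0.0000 → 0.0000 [wait]  node(7,7) S=285.6093 payoff=0.0000 vs cont=0.0000 → 0.0000 [wait]  ⇒ S*(7)=102.3612
t_6: node(6,0) S=75.2392 payoff=54.1208 vs cont=53.9459 → 54.1208 [stop]  node(6,1) S=92.3786 payoff=36.9814 vs cont=36.8064 → 36.9814 [stop]  node(6,2) S=113.4224 payoff=15.9376 vs cont=18.4026 → 18.4026 [wait]  node(6,3) S=139.2600 payoff=0.0000 vs cont=5.2321 → 5.2321 [wait]  node(6,4) S=170.9833 payoff=0.0000 vs cont=0.5126 → 0.5126 [wait]  node(6,5) S=209.9332 payoff=0.0000 vs cont=0.0000 → 0.0000 [wait]  node(6,6) S=257.7559 payoff=0.0000 vs cont=0.0000 → 0.0000 [wait]  ⇒ S*(6)=92.3786
t_5: node(5,0) S=83.3696 payoff=45.9904 vs cont=45.8154 → 45.9904 [stop]  node(5,1) S=102.3612 payoff=26.9988 vs cont=28.0079 → 28.0079 [wait]  node(5,2) S=125.6790 payoff=3.6810 vs cont=12.0519 → 12.0519 [wait]  node(5,3) S=154.3086 payoff=0.0000 vs cont=2.9582 → 2.9582 [wait]  node(5,4) S=189.4600 payoff=0.0000 vs cont=0.2657 → 0.2657 [wait]  node(5,5) S=232.6189 payoff=0.0000 vs cont=0.0000 → 0.0000 [wait]  ⇒ S*(5)=83.3696
t_4: node(4,0) S=92.3786 payoff=36.9814 vs cont=37.2911 → 37.2911 [wait]  node(4,1) S=113.4224 payoff=15.9376 vs cont=20.3062 → 20.3062 [wait]  node(4,2) S=139.2600 payoff=0.0000 vs cont=7.6678 → 7.6678 [wait]  node(4,3) S=170.9833 payoff=0.0000 vs cont=1.6610 → 1.6610 [wait]  node(4,4) S=209.9332 payoff=0.0000 vs cont=0.1377 → 0.1377 [wait]  ⇒ S*(4)=-
t_3: node(3,0) S=102.3612 payoff=26.9988 vs cont=29.0827 → 29.0827 [wait]  node(3,1) S=125.6790 payoff=3.6810 vs cont=14.2085 → 14.2085 [wait]  node(3,2) S=154.3086 payoff=0.0000 vs cont=4.7723 → 4.7723 [wait]  node(3,3) S=189.4600 payoff=0.0000 vs cont=0.9271 → 0.9271 [wait]  ⇒ S*(3)=-
t_2: node(2,0) S=113.4224 payoff=15.9376 vs cont=21.8992 → 21.8992 [wait]  node(2,1) S=139.2600 payoff=0.0000 vs cont=9.6570 → 9.6570 [wait]  node(2,2) S=170.9833 payoff=0.0000 vs cont=2.9190 → 2.9190 [wait]  ⇒ S*(2)=-
t_1: node(1,0) S=125.6790 payoff=3.6810 vs cont=15.9896 → 15.9896 [wait]  node(1,1) S=154.3086 payoff=0.0000 vs cont=6.4076 → 6.4076 [wait]  ⇒ S*(1)=-
t_0: node(0,0) S=139.2600 payoff=0.0000 vs cont=11.3657 → 11.3657 [wait]  ⇒ S*(0)=-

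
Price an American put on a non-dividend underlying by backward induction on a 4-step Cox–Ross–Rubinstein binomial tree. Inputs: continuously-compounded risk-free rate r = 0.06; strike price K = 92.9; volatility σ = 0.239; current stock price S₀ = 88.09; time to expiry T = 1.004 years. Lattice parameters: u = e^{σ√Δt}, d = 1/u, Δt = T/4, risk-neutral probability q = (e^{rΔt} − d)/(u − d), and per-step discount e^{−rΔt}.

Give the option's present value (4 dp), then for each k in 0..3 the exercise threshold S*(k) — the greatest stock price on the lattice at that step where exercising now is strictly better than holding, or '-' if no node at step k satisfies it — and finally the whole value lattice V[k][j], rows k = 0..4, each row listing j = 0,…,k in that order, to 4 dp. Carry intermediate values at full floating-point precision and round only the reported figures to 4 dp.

Δt=0.25100  u=1.12720  d=0.88715  q=0.53331  discount=0.98505
step 4 (expiry): payoffs max(K−S,0) = 38.3344 23.5697 4.8100 0.0000 0.0000
step 3: (k=3,j=0): S=61.5065, (K−S)⁺=31.3935, hold=30.0049 ⇒ V=31.3935 exercise | (k=3,j=1): S=78.1492, (K−S)⁺=14.7508, hold=13.3622 ⇒ V=14.7508 exercise | (k=3,j=2): S=99.2953, (K−S)⁺=0.0000, hold=2.2112 ⇒ V=2.2112 continue | (k=3,j=3): S=126.1631, (K−S)⁺=0.0000, hold=0.0000 ⇒ V=0.0000 continue  boundary S*=78.1492
step 2: (k=2,j=0): S=69.3303, (K−S)⁺=23.5697, hold=22.1811 ⇒ V=23.5697 exercise | (k=2,j=1): S=88.0900, (K−S)⁺=4.8100, hold=7.9427 ⇒ V=7.9427 continue | (k=2,j=2): S=111.9258, (K−S)⁺=0.0000, hold=1.0165 ⇒ V=1.0165 continue  boundary S*=69.3303
step 1: (k=1,j=0): S=78.1492, (K−S)⁺=14.7508, hold=15.0079 ⇒ V=15.0079 continue | (k=1,j=1): S=99.2953, (K−S)⁺=0.0000, hold=4.1854 ⇒ V=4.1854 continue  boundary S*=-
step 0: (k=0,j=0): S=88.0900, (K−S)⁺=4.8100, hold=9.0981 ⇒ V=9.0981 continue  boundary S*=-

price = 9.0981
boundary = - - 69.3303 78.1492
tree:
9.0981
15.0079 4.1854
23.5697 7.9427 1.0165
31.3935 14.7508 2.2112 0.0000
38.3344 23.5697 4.8100 0.0000 0.0000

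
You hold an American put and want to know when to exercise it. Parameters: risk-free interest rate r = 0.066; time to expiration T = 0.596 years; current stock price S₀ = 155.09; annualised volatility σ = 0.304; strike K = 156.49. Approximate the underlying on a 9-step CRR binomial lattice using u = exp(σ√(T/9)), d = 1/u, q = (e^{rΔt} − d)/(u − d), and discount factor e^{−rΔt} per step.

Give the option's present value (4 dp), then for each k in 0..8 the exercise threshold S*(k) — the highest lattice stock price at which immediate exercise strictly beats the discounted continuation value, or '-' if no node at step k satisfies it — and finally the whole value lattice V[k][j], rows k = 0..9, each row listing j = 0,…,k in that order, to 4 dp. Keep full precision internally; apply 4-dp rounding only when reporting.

params: Δt=0.06622 u=1.08137 d=0.92475 q=0.50842 e^(-rΔt)=0.99564
t_9 payoffs: 79.7877 66.7970 51.6061 33.8425 13.0703 0.0000 0.0000 0.0000 0.0000 0.0000
t_8: node(8,0) S=82.9437 payoff=73.5463 vs cont=72.8638 → 73.5463 [stop]  node(8,1) S=96.9915 payoff=59.4985 vs cont=58.8160 → 59.4985 [stop]  node(8,2) S=113.4184 payoff=43.0716 vs cont=42.3891 → 43.0716 [stop]  node(8,3) S=132.6276 payoff=23.8624 vs cont=23.1800 → 23.8624 [stop]  node(8,4) S=155.0900 payoff=1.4000 vs cont=6.3971 → 6.3971 [wait]  node(8,5) S=181.3568 payoff=0.0000 vs cont=0.0000 → 0.0000 [wait]  node(8,6) S=212.0723 payoff=0.0000 vs cont=0.0000 → 0.0000 [wait]  node(8,7) S=247.9899 payoff=0.0000 vs cont=0.0000 → 0.0000 [wait]  node(8,8) S=289.9906 payoff=0.0000 vs cont=0.0000 → 0.0000 [wait]  ⇒ S*(8)=132.6276
t_7: node(7,0) S=89.6930 payoff=66.7970 vs cont=66.1145 → 66.7970 [stop]  node(7,1) S=104.8839 payoff=51.6061 vs cont=50.9237 → 51.6061 [stop]  node(7,2) S=122.6475 payoff=33.8425 vs cont=33.1600 → 33.8425 [stop]  node(7,3) S=143.4197 payoff=13.0703 vs cont=14.9174 → 14.9174 [wait]  node(7,4) S=167.7099 payoff=0.0000 vs cont=3.1310 → 3.1310 [wait]  node(7,5) S=196.1141 payoff=0.0000 vs cont=0.0000 → 0.0000 [wait]  node(7,6) S=229.3290 payoff=0.0000 vs cont=0.0000 → 0.0000 [wait]  node(7,7) S=268.1692 payoff=0.0000 vs cont=0.0000 → 0.0000 [wait]  ⇒ S*(7)=122.6475
t_6: node(6,0) S=96.9915 payoff=59.4985 vs cont=58.8160 → 59.4985 [stop]  node(6,1) S=113.4184 payoff=43.0716 vs cont=42.3891 → 43.0716 [stop]  node(6,2) S=132.6276 payoff=23.8624 vs cont=24.1150 → 24.1150 [wait]  node(6,3) S=155.0900 payoff=1.4000 vs cont=8.8860 → 8.8860 [wait]  node(6,4) S=181.3568 payoff=0.0000 vs cont=1.5324 → 1.5324 [wait]  node(6,5) S=212.0723 payoff=0.0000 vs cont=0.0000 → 0.0000 [wait]  node(6,6) S=247.9899 payoff=0.0000 vs cont=0.0000 → 0.0000 [wait]  ⇒ S*(6)=113.4184
t_5: node(5,0) S=104.8839 payoff=51.6061 vs cont=50.9237 → 51.6061 [stop]  node(5,1) S=122.6475 payoff=33.8425 vs cont=33.2878 → 33.8425 [stop]  node(5,2) S=143.4197 payoff=13.0703 vs cont=16.3009 → 16.3009 [wait]  node(5,3) S=167.7099 payoff=0.0000 vs cont=5.1249 → 5.1249 [wait]  node(5,4) S=196.1141 payoff=0.0000 vs cont=0.7500 → 0.7500 [wait]  node(5,5) S=229.3290 payoff=0.0000 vs cont=0.0000 → 0.0000 [wait]  ⇒ S*(5)=122.6475
t_4: node(4,0) S=113.4184 payoff=43.0716 vs cont=42.3891 → 43.0716 [stop]  node(4,1) S=132.6276 payoff=23.8624 vs cont=24.8153 → 24.8153 [wait]  node(4,2) S=155.0900 payoff=1.4000 vs cont=10.5725 → 10.5725 [wait]  node(4,3) S=181.3568 payoff=0.0000 vs cont=2.8880 → 2.8880 [wait]  node(4,4) S=212.0723 payoff=0.0000 vs cont=0.3671 → 0.3671 [wait]  ⇒ S*(4)=113.4184
t_3: node(3,0) S=122.6475 payoff=33.8425 vs cont=33.6424 → 33.8425 [stop]  node(3,1) S=143.4197 payoff=13.0703 vs cont=17.4973 → 17.4973 [wait]  node(3,2) S=167.7099 payoff=0.0000 vs cont=6.6364 → 6.6364 [wait]  node(3,3) S=196.1141 payoff=0.0000 vs cont=1.5993 → 1.5993 [wait]  ⇒ S*(3)=122.6475
t_2: node(2,0) S=132.6276 payoff=23.8624 vs cont=25.4209 → 25.4209 [wait]  node(2,1) S=155.0900 payoff=1.4000 vs cont=11.9232 → 11.9232 [wait]  node(2,2) S=181.3568 payoff=0.0000 vs cont=4.0577 → 4.0577 [wait]  ⇒ S*(2)=-
t_1: node(1,0) S=143.4197 payoff=13.0703 vs cont=18.4775 → 18.4775 [wait]  node(1,1) S=167.7099 payoff=0.0000 vs cont=7.8897 → 7.8897 [wait]  ⇒ S*(1)=-
t_0: node(0,0) S=155.0900 payoff=1.4000 vs cont=13.0373 → 13.0373 [wait]  ⇒ S*(0)=-

price = 13.0373
boundary = - - - 122.6475 113.4184 122.6475 113.4184 122.6475 132.6276
tree:
13.0373
18.4775 7.8897
25.4209 11.9232 4.0577
33.8425 17.4973 6.6364 1.5993
43.0716 24.8153 10.5725 2.8880 0.3671
51.6061 33.8425 16.3009 5.1249 0.7500 0.0000
59.4985 43.0716 24.1150 8.8860 1.5324 0.0000 0.0000
66.7970 51.6061 33.8425 14.9174 3.1310 0.0000 0.0000 0.0000
73.5463 59.4985 43.0716 23.8624 6.3971 0.0000 0.0000 0.0000 0.0000
79.7877 66.7970 51.6061 33.8425 13.0703 0.0000 0.0000 0.0000 0.0000 0.0000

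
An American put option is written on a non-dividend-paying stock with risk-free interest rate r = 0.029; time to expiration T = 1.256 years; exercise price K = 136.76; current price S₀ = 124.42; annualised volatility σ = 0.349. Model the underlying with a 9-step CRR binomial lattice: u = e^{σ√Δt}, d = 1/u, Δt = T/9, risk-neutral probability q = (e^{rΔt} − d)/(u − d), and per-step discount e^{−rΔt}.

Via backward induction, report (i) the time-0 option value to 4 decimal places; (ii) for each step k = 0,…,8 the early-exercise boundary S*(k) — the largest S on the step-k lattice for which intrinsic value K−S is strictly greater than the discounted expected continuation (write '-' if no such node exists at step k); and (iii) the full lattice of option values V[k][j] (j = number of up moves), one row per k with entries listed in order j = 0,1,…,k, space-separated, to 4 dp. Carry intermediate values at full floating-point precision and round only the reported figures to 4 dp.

Δt=0.13956, u=1.13926, d=0.87776, q=0.48296, disc=e^(-rΔt)=0.99596
k=9 terminal: V=max(K-S,0) → 98.2747 86.8097 71.9292 52.6157 27.5485 0.0000 0.0000 0.0000 0.0000 0.0000
k=8: j=0 S=43.8446 intr=92.9154 cont=92.3630 V=92.9154[EX]; j=1 S=56.9062 intr=79.8538 cont=79.3014 V=79.8538[EX]; j=2 S=73.8590 intr=62.9010 cont=62.3487 V=62.9010[EX]; j=3 S=95.8620 intr=40.8980 cont=40.3456 V=40.8980[EX]; j=4 S=124.4200 intr=12.3400 cont=14.1861 V=14.1861[hold]; j=5 S=161.4856 intr=0.0000 cont=0.0000 V=0.0000[hold]; j=6 S=209.5932 intr=0.0000 cont=0.0000 V=0.0000[hold]; j=7 S=272.0324 intr=0.0000 cont=0.0000 V=0.0000[hold]; j=8 S=353.0728 intr=0.0000 cont=0.0000 V=0.0000[hold]  S*(8)=95.8620
k=7: j=0 S=49.9503 intr=86.8097 cont=86.2574 V=86.8097[EX]; j=1 S=64.8308 intr=71.9292 cont=71.3768 V=71.9292[EX]; j=2 S=84.1443 intr=52.6157 cont=52.0633 V=52.6157[EX]; j=3 S=109.2115 intr=27.5485 cont=27.8841 V=27.8841[hold]; j=4 S=141.7464 intr=0.0000 cont=7.3052 V=7.3052[hold]; j=5 S=183.9736 intr=0.0000 cont=0.0000 V=0.0000[hold]; j=6 S=238.7806 intr=0.0000 cont=0.0000 V=0.0000[hold]; j=7 S=309.9149 intr=0.0000 cont=0.0000 V=0.0000[hold]  S*(7)=84.1443
k=6: j=0 S=56.9062 intr=79.8538 cont=79.3014 V=79.8538[EX]; j=1 S=73.8590 intr=62.9010 cont=62.3487 V=62.9010[EX]; j=2 S=95.8620 intr=40.8980 cont=40.5070 V=40.8980[EX]; j=3 S=124.4200 intr=12.3400 cont=17.8728 V=17.8728[hold]; j=4 S=161.4856 intr=0.0000 cont=3.7618 V=3.7618[hold]; j=5 S=209.5932 intr=0.0000 cont=0.0000 V=0.0000[hold]; j=6 S=272.0324 intr=0.0000 cont=0.0000 V=0.0000[hold]  S*(6)=95.8620
k=5: j=0 S=64.8308 intr=71.9292 cont=71.3768 V=71.9292[EX]; j=1 S=84.1443 intr=52.6157 cont=52.0633 V=52.6157[EX]; j=2 S=109.2115 intr=27.5485 cont=29.6575 V=29.6575[hold]; j=3 S=141.7464 intr=0.0000 cont=11.0131 V=11.0131[hold]; j=4 S=183.9736 intr=0.0000 cont=1.9371 V=1.9371[hold]; j=5 S=238.7806 intr=0.0000 cont=0.0000 V=0.0000[hold]  S*(5)=84.1443
k=4: j=0 S=73.8590 intr=62.9010 cont=62.3487 V=62.9010[EX]; j=1 S=95.8620 intr=40.8980 cont=41.3600 V=41.3600[hold]; j=2 S=124.4200 intr=12.3400 cont=20.5696 V=20.5696[hold]; j=3 S=161.4856 intr=0.0000 cont=6.6030 V=6.6030[hold]; j=4 S=209.5932 intr=0.0000 cont=0.9975 V=0.9975[hold]  S*(4)=73.8590
k=3: j=0 S=84.1443 intr=52.6157 cont=52.2856 V=52.6157[EX]; j=1 S=109.2115 intr=27.5485 cont=31.1926 V=31.1926[hold]; j=2 S=141.7464 intr=0.0000 cont=13.7684 V=13.7684[hold]; j=3 S=183.9736 intr=0.0000 cont=3.8800 V=3.8800[hold]  S*(3)=84.1443
k=2: j=0 S=95.8620 intr=40.8980 cont=42.0984 V=42.0984[hold]; j=1 S=124.4200 intr=12.3400 cont=22.6854 V=22.6854[hold]; j=2 S=161.4856 intr=0.0000 cont=8.9564 V=8.9564[hold]  S*(2)=-
k=1: j=0 S=109.2115 intr=27.5485 cont=32.5905 V=32.5905[hold]; j=1 S=141.7464 intr=0.0000 cont=15.9900 V=15.9900[hold]  S*(1)=-
k=0: j=0 S=124.4200 intr=12.3400 cont=24.4739 V=24.4739[hold]  S*(0)=-

price = 24.4739
boundary = - - - 84.1443 73.8590 84.1443 95.8620 84.1443 95.8620
tree:
24.4739
32.5905 15.9900
42.0984 22.6854 8.9564
52.6157 31.1926 13.7684 3.8800
62.9010 41.3600 20.5696 6.6030 0.9975
71.9292 52.6157 29.6575 11.0131 1.9371 0.0000
79.8538 62.9010 40.8980 17.8728 3.7618 0.0000 0.0000
86.8097 71.9292 52.6157 27.8841 7.3052 0.0000 0.0000 0.0000
92.9154 79.8538 62.9010 40.8980 14.1861 0.0000 0.0000 0.0000 0.0000
98.2747 86.8097 71.9292 52.6157 27.5485 0.0000 0.0000 0.0000 0.0000 0.0000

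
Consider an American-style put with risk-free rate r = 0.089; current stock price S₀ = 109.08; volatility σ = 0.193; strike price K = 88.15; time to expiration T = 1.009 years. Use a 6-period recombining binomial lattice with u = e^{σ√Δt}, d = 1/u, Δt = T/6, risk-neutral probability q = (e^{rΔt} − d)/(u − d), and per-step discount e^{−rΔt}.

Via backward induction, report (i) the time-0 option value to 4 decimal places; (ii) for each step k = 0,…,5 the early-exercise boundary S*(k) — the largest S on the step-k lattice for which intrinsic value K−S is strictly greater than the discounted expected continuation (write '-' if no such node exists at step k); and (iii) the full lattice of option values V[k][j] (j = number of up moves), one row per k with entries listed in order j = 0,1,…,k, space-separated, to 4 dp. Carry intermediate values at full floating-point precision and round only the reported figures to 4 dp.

price = 0.5173
boundary = - - - - 79.4795 73.4315
tree:
0.5173
1.0861 0.1110
2.2366 0.2655 0.0000
4.4869 0.6346 0.0000 0.0000
8.6705 1.5172 0.0000 0.0000 0.0000
14.7185 3.6269 0.0000 0.0000 0.0000 0.0000
20.3062 8.6705 0.0000 0.0000 0.0000 0.0000 0.0000

Δt=0.16817, u=1.08236, d=0.92391, q=0.57539, disc=e^(-rΔt)=0.98514
k=6 terminal: V=max(K-S,0) → 20.3062 8.6705 0.0000 0.0000 0.0000 0.0000 0.0000
k=5: j=0 S=73.4315 intr=14.7185 cont=13.4090 V=14.7185[EX]; j=1 S=86.0256 intr=2.1244 cont=3.6269 V=3.6269[hold]; j=2 S=100.7796 intr=0.0000 cont=0.0000 V=0.0000[hold]; j=3 S=118.0640 intr=0.0000 cont=0.0000 V=0.0000[hold]; j=4 S=138.3129 intr=0.0000 cont=0.0000 V=0.0000[hold]; j=5 S=162.0346 intr=0.0000 cont=0.0000 V=0.0000[hold]  S*(5)=73.4315
k=4: j=0 S=79.4795 intr=8.6705 cont=8.2127 V=8.6705[EX]; j=1 S=93.1108 intr=0.0000 cont=1.5172 V=1.5172[hold]; j=2 S=109.0800 intr=0.0000 cont=0.0000 V=0.0000[hold]; j=3 S=127.7880 intr=0.0000 cont=0.0000 V=0.0000[hold]; j=4 S=149.7046 intr=0.0000 cont=0.0000 V=0.0000[hold]  S*(4)=79.4795
k=3: j=0 S=86.0256 intr=2.1244 cont=4.4869 V=4.4869[hold]; j=1 S=100.7796 intr=0.0000 cont=0.6346 V=0.6346[hold]; j=2 S=118.0640 intr=0.0000 cont=0.0000 V=0.0000[hold]; j=3 S=138.3129 intr=0.0000 cont=0.0000 V=0.0000[hold]  S*(3)=-
k=2: j=0 S=93.1108 intr=0.0000 cont=2.2366 V=2.2366[hold]; j=1 S=109.0800 intr=0.0000 cont=0.2655 V=0.2655[hold]; j=2 S=127.7880 intr=0.0000 cont=0.0000 V=0.0000[hold]  S*(2)=-
k=1: j=0 S=100.7796 intr=0.0000 cont=1.0861 V=1.0861[hold]; j=1 S=118.0640 intr=0.0000 cont=0.1110 V=0.1110[hold]  S*(1)=-
k=0: j=0 S=109.0800 intr=0.0000 cont=0.5173 V=0.5173[hold]  S*(0)=-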